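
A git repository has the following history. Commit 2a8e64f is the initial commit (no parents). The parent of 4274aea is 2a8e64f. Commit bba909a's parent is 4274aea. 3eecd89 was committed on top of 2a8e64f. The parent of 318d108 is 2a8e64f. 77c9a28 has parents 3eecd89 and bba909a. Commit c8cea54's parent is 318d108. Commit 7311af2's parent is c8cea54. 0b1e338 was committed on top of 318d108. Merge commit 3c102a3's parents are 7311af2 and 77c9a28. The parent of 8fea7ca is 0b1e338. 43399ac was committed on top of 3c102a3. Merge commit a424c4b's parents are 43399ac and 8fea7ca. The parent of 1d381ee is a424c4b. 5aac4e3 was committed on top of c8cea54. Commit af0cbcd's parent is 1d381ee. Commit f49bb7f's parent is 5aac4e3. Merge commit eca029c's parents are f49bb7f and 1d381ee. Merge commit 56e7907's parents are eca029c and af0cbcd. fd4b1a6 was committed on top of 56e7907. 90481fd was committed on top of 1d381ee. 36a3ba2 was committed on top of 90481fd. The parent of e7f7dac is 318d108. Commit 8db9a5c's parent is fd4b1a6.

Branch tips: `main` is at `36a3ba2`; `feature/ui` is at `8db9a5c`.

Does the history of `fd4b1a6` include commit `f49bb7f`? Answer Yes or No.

Yes

Ancestors of fd4b1a6 (commits reachable by following parents): {0b1e338, 1d381ee, 2a8e64f, 318d108, 3c102a3, 3eecd89, 4274aea, 43399ac, 56e7907, 5aac4e3, 7311af2, 77c9a28, 8fea7ca, a424c4b, af0cbcd, bba909a, c8cea54, eca029c, f49bb7f, fd4b1a6}.
f49bb7f is in that set, so it is an ancestor of fd4b1a6.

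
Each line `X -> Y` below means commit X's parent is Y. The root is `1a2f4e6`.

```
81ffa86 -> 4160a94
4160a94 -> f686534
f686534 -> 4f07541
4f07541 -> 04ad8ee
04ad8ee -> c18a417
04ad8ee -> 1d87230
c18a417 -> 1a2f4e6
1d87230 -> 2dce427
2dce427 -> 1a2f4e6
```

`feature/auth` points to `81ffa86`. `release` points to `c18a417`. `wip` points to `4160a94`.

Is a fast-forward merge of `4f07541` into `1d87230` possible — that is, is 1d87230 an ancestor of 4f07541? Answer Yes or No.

Yes

A fast-forward from 1d87230 to 4f07541 is possible iff 1d87230 is an ancestor of 4f07541.
Ancestors of 4f07541: {04ad8ee, 1a2f4e6, 1d87230, 2dce427, 4f07541, c18a417}.
1d87230 is among them, so fast-forward is possible.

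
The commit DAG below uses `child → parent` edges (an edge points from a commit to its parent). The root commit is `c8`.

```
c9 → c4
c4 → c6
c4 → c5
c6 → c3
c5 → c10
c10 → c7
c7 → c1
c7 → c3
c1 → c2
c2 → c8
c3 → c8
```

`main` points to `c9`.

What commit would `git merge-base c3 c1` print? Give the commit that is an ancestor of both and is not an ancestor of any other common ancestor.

c8

Ancestors of c3: {c3, c8}.
Ancestors of c1: {c1, c2, c8}.
Common ancestors: {c8}.
The only common ancestor is c8, so it is the merge base.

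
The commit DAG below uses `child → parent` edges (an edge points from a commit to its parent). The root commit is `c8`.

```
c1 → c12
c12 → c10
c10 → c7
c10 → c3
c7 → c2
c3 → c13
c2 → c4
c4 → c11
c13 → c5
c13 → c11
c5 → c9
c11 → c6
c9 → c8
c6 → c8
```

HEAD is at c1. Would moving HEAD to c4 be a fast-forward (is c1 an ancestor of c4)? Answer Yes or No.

No

A fast-forward from c1 to c4 is possible iff c1 is an ancestor of c4.
Ancestors of c4: {c11, c4, c6, c8}.
c1 is not among them, so fast-forward is not possible.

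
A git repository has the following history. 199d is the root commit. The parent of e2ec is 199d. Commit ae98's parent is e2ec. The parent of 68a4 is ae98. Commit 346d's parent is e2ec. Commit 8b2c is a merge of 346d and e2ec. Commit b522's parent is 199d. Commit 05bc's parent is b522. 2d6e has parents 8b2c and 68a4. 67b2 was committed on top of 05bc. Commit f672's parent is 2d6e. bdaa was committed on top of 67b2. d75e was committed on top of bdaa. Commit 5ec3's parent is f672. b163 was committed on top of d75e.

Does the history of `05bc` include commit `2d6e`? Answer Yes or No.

Ancestors of 05bc: {05bc, 199d, b522}.
2d6e is not in that set, so it is not an ancestor of 05bc.

No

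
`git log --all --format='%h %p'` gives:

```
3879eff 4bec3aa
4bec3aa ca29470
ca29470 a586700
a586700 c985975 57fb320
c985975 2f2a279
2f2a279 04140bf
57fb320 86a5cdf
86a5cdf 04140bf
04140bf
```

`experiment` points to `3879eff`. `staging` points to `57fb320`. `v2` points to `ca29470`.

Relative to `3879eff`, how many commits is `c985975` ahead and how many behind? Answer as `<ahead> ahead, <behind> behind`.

0 ahead, 6 behind

Reachable from c985975: {04140bf, 2f2a279, c985975}.
Reachable from 3879eff: {04140bf, 2f2a279, 3879eff, 4bec3aa, 57fb320, 86a5cdf, a586700, c985975, ca29470}.
Only in c985975's history (ahead): {} — 0.
Only in 3879eff's history (behind): {3879eff, 4bec3aa, 57fb320, 86a5cdf, a586700, ca29470} — 6.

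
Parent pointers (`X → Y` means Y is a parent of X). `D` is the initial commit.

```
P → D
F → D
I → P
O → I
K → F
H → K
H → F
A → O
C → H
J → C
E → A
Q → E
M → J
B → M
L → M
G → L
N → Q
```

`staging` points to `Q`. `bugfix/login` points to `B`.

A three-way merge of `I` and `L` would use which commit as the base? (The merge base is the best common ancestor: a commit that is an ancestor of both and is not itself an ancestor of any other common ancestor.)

D

Ancestors of I: {D, I, P}.
Ancestors of L: {C, D, F, H, J, K, L, M}.
Common ancestors: {D}.
The only common ancestor is D, so it is the merge base.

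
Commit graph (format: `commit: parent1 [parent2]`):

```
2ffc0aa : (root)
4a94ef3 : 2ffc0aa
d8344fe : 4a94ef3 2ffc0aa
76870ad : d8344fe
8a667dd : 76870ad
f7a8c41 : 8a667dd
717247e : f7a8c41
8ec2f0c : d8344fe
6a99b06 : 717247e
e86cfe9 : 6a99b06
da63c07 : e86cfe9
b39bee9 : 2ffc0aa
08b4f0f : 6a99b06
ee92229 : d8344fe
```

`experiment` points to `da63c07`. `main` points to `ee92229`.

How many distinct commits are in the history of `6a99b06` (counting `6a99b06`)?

8

Walking parent pointers from 6a99b06: reachable set = {2ffc0aa, 4a94ef3, 6a99b06, 717247e, 76870ad, 8a667dd, d8344fe, f7a8c41}.
That is 8 commits.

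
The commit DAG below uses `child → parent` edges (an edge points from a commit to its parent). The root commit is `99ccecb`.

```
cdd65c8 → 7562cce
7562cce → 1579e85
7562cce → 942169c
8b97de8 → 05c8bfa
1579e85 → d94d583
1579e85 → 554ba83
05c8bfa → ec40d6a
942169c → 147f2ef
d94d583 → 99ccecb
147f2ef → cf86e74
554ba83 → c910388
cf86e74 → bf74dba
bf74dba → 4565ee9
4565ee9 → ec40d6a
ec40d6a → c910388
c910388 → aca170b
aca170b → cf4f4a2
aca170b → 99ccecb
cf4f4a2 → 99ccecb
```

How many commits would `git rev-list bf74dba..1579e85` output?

Reachable from 1579e85: {1579e85, 554ba83, 99ccecb, aca170b, c910388, cf4f4a2, d94d583}.
Reachable from bf74dba: {4565ee9, 99ccecb, aca170b, bf74dba, c910388, cf4f4a2, ec40d6a}.
In 1579e85's history but not bf74dba's: {1579e85, 554ba83, d94d583} — 3 commits.

3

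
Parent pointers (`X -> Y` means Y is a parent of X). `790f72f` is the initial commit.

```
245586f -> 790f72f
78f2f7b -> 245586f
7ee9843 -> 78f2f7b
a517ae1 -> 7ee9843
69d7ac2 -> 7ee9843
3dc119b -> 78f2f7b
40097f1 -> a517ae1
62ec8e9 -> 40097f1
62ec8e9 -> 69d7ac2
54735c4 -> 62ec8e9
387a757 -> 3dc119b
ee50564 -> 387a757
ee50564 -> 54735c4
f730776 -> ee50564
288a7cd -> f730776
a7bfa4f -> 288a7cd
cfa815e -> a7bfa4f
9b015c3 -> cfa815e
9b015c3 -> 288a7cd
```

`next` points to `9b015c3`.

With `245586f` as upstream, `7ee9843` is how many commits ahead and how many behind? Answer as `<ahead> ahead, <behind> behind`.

2 ahead, 0 behind

Reachable from 7ee9843: {245586f, 78f2f7b, 790f72f, 7ee9843}.
Reachable from 245586f: {245586f, 790f72f}.
Only in 7ee9843's history (ahead): {78f2f7b, 7ee9843} — 2.
Only in 245586f's history (behind): {} — 0.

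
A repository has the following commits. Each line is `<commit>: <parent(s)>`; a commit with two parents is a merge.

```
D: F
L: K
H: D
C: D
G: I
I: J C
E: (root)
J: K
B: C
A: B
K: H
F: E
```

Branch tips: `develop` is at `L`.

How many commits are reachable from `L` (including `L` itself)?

6

Walking parent pointers from L: reachable set = {D, E, F, H, K, L}.
That is 6 commits.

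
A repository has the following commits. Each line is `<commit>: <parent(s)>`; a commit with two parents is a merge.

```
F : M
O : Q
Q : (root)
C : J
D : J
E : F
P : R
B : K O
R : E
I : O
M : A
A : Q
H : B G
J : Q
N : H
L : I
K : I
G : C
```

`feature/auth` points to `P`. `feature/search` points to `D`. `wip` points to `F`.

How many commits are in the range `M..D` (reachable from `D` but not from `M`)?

2

Reachable from D: {D, J, Q}.
Reachable from M: {A, M, Q}.
In D's history but not M's: {D, J} — 2 commits.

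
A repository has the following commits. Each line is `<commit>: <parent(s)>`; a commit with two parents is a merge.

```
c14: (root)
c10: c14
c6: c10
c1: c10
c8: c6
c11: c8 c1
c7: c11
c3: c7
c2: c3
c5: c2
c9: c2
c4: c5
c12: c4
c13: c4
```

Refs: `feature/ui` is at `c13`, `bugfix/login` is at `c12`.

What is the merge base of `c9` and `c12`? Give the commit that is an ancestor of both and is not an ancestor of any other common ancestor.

c2

Ancestors of c9: {c1, c10, c11, c14, c2, c3, c6, c7, c8, c9}.
Ancestors of c12: {c1, c10, c11, c12, c14, c2, c3, c4, c5, c6, c7, c8}.
Common ancestors: {c1, c10, c11, c14, c2, c3, c6, c7, c8}.
Among these, c2 is not an ancestor of any other common ancestor — it is the merge base.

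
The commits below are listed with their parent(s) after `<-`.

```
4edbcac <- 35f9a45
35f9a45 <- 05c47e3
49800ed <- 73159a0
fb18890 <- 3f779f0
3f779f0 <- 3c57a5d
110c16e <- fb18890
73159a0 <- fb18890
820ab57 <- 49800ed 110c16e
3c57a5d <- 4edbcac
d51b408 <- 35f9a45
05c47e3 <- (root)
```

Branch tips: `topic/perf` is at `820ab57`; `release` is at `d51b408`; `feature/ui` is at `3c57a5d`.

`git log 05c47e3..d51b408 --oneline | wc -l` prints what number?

2

Reachable from d51b408: {05c47e3, 35f9a45, d51b408}.
Reachable from 05c47e3: {05c47e3}.
In d51b408's history but not 05c47e3's: {35f9a45, d51b408} — 2 commits.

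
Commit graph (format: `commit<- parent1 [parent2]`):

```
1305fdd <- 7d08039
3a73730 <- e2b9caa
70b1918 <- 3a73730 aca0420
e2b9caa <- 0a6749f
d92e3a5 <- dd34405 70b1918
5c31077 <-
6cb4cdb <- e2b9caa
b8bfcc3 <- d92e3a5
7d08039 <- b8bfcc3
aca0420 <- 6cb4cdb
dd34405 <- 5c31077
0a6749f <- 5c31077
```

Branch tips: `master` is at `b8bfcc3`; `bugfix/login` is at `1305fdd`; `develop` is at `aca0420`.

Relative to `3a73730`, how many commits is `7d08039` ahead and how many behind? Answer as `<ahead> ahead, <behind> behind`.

Reachable from 7d08039: {0a6749f, 3a73730, 5c31077, 6cb4cdb, 70b1918, 7d08039, aca0420, b8bfcc3, d92e3a5, dd34405, e2b9caa}.
Reachable from 3a73730: {0a6749f, 3a73730, 5c31077, e2b9caa}.
Only in 7d08039's history (ahead): {6cb4cdb, 70b1918, 7d08039, aca0420, b8bfcc3, d92e3a5, dd34405} — 7.
Only in 3a73730's history (behind): {} — 0.

7 ahead, 0 behind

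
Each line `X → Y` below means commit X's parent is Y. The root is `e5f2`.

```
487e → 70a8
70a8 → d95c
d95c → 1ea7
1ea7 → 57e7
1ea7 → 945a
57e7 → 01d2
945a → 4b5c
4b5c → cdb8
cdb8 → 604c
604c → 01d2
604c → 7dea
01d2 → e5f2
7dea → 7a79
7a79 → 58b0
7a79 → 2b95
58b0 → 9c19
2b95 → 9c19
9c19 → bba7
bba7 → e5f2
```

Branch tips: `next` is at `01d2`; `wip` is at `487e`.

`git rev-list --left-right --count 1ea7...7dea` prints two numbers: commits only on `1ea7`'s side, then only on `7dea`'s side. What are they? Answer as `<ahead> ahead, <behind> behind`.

7 ahead, 0 behind

Reachable from 1ea7: {01d2, 1ea7, 2b95, 4b5c, 57e7, 58b0, 604c, 7a79, 7dea, 945a, 9c19, bba7, cdb8, e5f2}.
Reachable from 7dea: {2b95, 58b0, 7a79, 7dea, 9c19, bba7, e5f2}.
Only in 1ea7's history (ahead): {01d2, 1ea7, 4b5c, 57e7, 604c, 945a, cdb8} — 7.
Only in 7dea's history (behind): {} — 0.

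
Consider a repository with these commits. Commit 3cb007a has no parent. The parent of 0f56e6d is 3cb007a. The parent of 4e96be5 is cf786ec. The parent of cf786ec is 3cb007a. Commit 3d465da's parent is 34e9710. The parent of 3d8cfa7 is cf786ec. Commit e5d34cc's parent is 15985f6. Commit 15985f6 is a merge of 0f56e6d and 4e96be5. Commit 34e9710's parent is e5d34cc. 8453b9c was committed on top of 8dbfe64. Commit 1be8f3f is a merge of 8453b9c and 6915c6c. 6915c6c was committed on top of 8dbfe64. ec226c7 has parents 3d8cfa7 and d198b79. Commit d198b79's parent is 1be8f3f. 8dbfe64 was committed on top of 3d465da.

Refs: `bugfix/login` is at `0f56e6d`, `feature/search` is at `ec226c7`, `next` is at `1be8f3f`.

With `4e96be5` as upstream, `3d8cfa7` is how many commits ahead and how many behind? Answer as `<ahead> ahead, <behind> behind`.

Reachable from 3d8cfa7: {3cb007a, 3d8cfa7, cf786ec}.
Reachable from 4e96be5: {3cb007a, 4e96be5, cf786ec}.
Only in 3d8cfa7's history (ahead): {3d8cfa7} — 1.
Only in 4e96be5's history (behind): {4e96be5} — 1.

1 ahead, 1 behind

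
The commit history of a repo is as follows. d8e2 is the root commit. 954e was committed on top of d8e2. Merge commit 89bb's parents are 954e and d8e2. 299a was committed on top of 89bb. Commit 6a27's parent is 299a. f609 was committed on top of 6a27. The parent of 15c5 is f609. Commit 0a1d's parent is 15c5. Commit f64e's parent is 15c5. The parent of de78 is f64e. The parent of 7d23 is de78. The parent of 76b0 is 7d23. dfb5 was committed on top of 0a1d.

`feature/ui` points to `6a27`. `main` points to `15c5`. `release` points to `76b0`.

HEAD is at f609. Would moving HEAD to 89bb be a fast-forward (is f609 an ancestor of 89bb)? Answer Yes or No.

A fast-forward from f609 to 89bb is possible iff f609 is an ancestor of 89bb.
Ancestors of 89bb: {89bb, 954e, d8e2}.
f609 is not among them, so fast-forward is not possible.

No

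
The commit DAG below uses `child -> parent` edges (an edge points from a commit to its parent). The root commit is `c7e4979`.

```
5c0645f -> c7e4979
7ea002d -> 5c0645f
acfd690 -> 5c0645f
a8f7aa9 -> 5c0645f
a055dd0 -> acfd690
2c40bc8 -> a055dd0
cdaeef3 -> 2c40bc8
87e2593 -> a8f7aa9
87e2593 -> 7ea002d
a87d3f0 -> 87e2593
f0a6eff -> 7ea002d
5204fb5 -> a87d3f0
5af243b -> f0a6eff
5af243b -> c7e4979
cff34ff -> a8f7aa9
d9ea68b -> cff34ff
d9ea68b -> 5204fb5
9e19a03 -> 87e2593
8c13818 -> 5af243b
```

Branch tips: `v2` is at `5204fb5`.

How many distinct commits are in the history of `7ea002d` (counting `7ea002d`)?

Walking parent pointers from 7ea002d: reachable set = {5c0645f, 7ea002d, c7e4979}.
That is 3 commits.

3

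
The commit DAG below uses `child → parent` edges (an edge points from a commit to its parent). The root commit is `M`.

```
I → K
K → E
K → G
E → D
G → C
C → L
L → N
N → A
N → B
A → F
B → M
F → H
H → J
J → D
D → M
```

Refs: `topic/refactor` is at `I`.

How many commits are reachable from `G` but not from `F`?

6

Reachable from G: {A, B, C, D, F, G, H, J, L, M, N}.
Reachable from F: {D, F, H, J, M}.
In G's history but not F's: {A, B, C, G, L, N} — 6 commits.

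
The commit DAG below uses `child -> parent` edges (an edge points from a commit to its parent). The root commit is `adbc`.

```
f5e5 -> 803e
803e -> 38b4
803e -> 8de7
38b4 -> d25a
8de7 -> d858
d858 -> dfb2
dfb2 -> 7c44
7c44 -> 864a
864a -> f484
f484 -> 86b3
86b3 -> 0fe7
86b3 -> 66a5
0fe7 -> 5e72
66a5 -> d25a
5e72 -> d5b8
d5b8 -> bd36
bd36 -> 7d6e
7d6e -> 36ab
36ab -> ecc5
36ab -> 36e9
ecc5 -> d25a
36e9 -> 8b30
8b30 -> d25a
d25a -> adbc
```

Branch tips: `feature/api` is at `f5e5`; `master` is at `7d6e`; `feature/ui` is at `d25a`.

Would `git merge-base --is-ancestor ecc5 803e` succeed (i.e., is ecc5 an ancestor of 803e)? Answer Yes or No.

Yes

Ancestors of 803e (commits reachable by following parents): {0fe7, 36ab, 36e9, 38b4, 5e72, 66a5, 7c44, 7d6e, 803e, 864a, 86b3, 8b30, 8de7, adbc, bd36, d25a, d5b8, d858, dfb2, ecc5, f484}.
ecc5 is in that set, so it is an ancestor of 803e.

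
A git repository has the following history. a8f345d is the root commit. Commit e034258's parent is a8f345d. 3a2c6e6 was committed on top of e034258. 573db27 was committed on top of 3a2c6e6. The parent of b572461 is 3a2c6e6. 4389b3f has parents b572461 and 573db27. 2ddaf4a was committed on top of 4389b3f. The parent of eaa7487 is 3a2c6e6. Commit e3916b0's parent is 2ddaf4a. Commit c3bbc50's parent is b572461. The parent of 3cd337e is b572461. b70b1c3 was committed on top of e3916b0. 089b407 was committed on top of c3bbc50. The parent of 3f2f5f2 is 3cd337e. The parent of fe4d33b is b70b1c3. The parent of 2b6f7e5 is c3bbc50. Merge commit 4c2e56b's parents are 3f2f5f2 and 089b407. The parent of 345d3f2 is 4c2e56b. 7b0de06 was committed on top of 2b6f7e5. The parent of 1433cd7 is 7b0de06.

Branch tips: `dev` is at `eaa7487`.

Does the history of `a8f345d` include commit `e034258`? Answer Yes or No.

Ancestors of a8f345d: {a8f345d}.
e034258 is not in that set, so it is not an ancestor of a8f345d.

No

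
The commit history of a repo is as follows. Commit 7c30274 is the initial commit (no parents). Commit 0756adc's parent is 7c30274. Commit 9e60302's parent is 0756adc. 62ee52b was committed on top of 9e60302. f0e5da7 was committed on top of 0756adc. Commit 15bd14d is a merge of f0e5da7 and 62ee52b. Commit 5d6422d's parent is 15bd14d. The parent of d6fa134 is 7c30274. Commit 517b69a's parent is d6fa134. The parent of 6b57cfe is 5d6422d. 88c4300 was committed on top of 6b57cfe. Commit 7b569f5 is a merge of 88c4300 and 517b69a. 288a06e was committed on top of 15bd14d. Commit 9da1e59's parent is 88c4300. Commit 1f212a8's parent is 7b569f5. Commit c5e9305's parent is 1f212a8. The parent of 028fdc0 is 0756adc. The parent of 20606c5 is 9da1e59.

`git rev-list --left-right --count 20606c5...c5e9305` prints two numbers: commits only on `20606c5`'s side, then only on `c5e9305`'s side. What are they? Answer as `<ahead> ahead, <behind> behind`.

2 ahead, 5 behind

Reachable from 20606c5: {0756adc, 15bd14d, 20606c5, 5d6422d, 62ee52b, 6b57cfe, 7c30274, 88c4300, 9da1e59, 9e60302, f0e5da7}.
Reachable from c5e9305: {0756adc, 15bd14d, 1f212a8, 517b69a, 5d6422d, 62ee52b, 6b57cfe, 7b569f5, 7c30274, 88c4300, 9e60302, c5e9305, d6fa134, f0e5da7}.
Only in 20606c5's history (ahead): {20606c5, 9da1e59} — 2.
Only in c5e9305's history (behind): {1f212a8, 517b69a, 7b569f5, c5e9305, d6fa134} — 5.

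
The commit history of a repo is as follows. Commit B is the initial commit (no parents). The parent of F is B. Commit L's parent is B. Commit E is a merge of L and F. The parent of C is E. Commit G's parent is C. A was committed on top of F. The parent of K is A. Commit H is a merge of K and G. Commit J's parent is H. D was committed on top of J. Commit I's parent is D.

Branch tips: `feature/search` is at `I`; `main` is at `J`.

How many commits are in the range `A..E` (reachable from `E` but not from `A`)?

2

Reachable from E: {B, E, F, L}.
Reachable from A: {A, B, F}.
In E's history but not A's: {E, L} — 2 commits.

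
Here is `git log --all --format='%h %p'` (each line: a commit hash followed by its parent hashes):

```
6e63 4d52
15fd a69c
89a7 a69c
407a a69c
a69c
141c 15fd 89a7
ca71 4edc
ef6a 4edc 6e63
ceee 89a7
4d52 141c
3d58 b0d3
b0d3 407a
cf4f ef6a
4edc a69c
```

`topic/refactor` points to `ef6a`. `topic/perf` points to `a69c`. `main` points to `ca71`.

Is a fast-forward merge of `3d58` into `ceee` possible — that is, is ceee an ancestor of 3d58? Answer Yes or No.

No

A fast-forward from ceee to 3d58 is possible iff ceee is an ancestor of 3d58.
Ancestors of 3d58: {3d58, 407a, a69c, b0d3}.
ceee is not among them, so fast-forward is not possible.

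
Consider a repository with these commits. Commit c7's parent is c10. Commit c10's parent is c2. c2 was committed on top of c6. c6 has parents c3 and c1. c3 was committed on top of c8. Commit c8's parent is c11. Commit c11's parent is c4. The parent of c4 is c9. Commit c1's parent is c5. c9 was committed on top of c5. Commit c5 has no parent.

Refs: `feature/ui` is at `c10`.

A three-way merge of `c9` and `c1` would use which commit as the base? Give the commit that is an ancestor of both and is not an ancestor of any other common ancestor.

c5

Ancestors of c9: {c5, c9}.
Ancestors of c1: {c1, c5}.
Common ancestors: {c5}.
The only common ancestor is c5, so it is the merge base.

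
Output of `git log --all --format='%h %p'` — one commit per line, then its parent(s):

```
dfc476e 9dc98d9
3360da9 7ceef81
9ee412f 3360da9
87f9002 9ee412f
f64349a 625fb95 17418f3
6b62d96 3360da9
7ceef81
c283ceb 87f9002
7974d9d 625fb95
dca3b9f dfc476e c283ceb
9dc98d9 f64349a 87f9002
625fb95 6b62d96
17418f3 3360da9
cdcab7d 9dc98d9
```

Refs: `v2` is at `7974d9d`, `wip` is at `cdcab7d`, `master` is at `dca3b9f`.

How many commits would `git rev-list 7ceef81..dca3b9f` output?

Reachable from dca3b9f: {17418f3, 3360da9, 625fb95, 6b62d96, 7ceef81, 87f9002, 9dc98d9, 9ee412f, c283ceb, dca3b9f, dfc476e, f64349a}.
Reachable from 7ceef81: {7ceef81}.
In dca3b9f's history but not 7ceef81's: {17418f3, 3360da9, 625fb95, 6b62d96, 87f9002, 9dc98d9, 9ee412f, c283ceb, dca3b9f, dfc476e, f64349a} — 11 commits.

11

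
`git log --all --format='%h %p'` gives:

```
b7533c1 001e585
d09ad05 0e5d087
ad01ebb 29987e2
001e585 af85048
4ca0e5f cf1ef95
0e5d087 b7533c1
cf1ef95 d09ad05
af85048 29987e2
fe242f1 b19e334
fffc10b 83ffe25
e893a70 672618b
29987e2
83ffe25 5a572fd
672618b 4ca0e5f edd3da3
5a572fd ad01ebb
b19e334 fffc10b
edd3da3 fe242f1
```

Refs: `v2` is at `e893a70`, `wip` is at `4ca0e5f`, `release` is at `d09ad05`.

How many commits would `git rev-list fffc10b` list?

Walking parent pointers from fffc10b: reachable set = {29987e2, 5a572fd, 83ffe25, ad01ebb, fffc10b}.
That is 5 commits.

5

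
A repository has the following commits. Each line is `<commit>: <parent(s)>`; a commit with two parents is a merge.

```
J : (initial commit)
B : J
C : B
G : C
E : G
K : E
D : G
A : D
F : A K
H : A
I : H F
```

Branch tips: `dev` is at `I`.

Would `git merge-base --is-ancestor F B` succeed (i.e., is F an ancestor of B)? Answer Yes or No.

No

Ancestors of B: {B, J}.
F is not in that set, so it is not an ancestor of B.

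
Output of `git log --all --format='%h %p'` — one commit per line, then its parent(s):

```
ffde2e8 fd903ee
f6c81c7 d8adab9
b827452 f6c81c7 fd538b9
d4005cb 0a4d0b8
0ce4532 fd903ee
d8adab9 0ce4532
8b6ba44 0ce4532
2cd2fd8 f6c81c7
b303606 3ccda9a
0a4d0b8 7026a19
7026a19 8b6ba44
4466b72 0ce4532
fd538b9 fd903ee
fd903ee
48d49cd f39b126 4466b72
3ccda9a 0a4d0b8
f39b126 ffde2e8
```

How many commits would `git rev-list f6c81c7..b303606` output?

5

Reachable from b303606: {0a4d0b8, 0ce4532, 3ccda9a, 7026a19, 8b6ba44, b303606, fd903ee}.
Reachable from f6c81c7: {0ce4532, d8adab9, f6c81c7, fd903ee}.
In b303606's history but not f6c81c7's: {0a4d0b8, 3ccda9a, 7026a19, 8b6ba44, b303606} — 5 commits.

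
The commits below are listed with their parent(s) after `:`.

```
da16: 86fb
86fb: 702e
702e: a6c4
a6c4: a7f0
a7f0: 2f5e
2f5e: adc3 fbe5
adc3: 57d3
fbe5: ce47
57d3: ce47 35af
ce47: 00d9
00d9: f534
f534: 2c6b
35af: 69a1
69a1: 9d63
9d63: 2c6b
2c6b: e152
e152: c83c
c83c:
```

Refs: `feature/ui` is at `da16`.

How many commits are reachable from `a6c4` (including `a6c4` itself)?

Walking parent pointers from a6c4: reachable set = {00d9, 2c6b, 2f5e, 35af, 57d3, 69a1, 9d63, a6c4, a7f0, adc3, c83c, ce47, e152, f534, fbe5}.
That is 15 commits.

15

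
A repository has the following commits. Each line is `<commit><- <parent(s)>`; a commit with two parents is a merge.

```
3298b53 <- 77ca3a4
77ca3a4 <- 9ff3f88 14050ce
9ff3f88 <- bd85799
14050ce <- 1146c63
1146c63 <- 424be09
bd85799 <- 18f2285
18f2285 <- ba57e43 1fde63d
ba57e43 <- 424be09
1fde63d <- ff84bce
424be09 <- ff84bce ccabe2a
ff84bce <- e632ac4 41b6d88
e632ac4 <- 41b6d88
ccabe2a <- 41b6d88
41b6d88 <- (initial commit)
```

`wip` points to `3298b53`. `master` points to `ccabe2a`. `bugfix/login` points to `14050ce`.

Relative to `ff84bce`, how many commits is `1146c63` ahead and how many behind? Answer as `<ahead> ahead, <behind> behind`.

Reachable from 1146c63: {1146c63, 41b6d88, 424be09, ccabe2a, e632ac4, ff84bce}.
Reachable from ff84bce: {41b6d88, e632ac4, ff84bce}.
Only in 1146c63's history (ahead): {1146c63, 424be09, ccabe2a} — 3.
Only in ff84bce's history (behind): {} — 0.

3 ahead, 0 behind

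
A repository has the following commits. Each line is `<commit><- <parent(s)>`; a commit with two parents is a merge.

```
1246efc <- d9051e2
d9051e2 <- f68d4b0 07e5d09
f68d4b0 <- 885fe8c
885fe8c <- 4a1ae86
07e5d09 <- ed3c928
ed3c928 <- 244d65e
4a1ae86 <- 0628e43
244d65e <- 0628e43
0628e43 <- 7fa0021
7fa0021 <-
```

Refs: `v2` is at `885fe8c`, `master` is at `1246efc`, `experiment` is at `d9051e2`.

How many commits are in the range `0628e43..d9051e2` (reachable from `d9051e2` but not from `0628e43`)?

Reachable from d9051e2: {0628e43, 07e5d09, 244d65e, 4a1ae86, 7fa0021, 885fe8c, d9051e2, ed3c928, f68d4b0}.
Reachable from 0628e43: {0628e43, 7fa0021}.
In d9051e2's history but not 0628e43's: {07e5d09, 244d65e, 4a1ae86, 885fe8c, d9051e2, ed3c928, f68d4b0} — 7 commits.

7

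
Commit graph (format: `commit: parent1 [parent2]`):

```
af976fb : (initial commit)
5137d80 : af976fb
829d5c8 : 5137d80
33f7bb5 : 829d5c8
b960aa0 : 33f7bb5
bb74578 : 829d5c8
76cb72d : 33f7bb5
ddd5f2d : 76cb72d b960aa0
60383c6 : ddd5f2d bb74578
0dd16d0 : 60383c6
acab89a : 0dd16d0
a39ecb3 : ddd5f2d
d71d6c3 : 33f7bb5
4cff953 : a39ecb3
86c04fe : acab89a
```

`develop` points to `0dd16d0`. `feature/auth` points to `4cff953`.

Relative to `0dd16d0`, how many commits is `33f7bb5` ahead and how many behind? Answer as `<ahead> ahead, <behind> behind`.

0 ahead, 6 behind

Reachable from 33f7bb5: {33f7bb5, 5137d80, 829d5c8, af976fb}.
Reachable from 0dd16d0: {0dd16d0, 33f7bb5, 5137d80, 60383c6, 76cb72d, 829d5c8, af976fb, b960aa0, bb74578, ddd5f2d}.
Only in 33f7bb5's history (ahead): {} — 0.
Only in 0dd16d0's history (behind): {0dd16d0, 60383c6, 76cb72d, b960aa0, bb74578, ddd5f2d} — 6.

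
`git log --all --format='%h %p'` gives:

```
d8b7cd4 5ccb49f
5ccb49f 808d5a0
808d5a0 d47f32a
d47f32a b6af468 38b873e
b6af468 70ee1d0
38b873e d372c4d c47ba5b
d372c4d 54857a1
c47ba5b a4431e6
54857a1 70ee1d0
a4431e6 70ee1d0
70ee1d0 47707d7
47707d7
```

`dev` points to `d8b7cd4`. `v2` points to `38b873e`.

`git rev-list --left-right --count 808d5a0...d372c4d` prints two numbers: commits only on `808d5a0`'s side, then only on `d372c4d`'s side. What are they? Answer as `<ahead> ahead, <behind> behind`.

6 ahead, 0 behind

Reachable from 808d5a0: {38b873e, 47707d7, 54857a1, 70ee1d0, 808d5a0, a4431e6, b6af468, c47ba5b, d372c4d, d47f32a}.
Reachable from d372c4d: {47707d7, 54857a1, 70ee1d0, d372c4d}.
Only in 808d5a0's history (ahead): {38b873e, 808d5a0, a4431e6, b6af468, c47ba5b, d47f32a} — 6.
Only in d372c4d's history (behind): {} — 0.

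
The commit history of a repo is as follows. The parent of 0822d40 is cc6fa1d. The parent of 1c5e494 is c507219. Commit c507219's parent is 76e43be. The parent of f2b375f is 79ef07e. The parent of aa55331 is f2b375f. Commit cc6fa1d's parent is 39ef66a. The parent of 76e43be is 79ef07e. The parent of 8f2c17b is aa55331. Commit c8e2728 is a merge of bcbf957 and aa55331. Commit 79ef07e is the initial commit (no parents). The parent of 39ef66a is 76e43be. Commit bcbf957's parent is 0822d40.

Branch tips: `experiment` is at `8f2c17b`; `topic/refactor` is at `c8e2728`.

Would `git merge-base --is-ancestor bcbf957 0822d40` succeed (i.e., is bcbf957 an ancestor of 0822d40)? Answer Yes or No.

Ancestors of 0822d40: {0822d40, 39ef66a, 76e43be, 79ef07e, cc6fa1d}.
bcbf957 is not in that set, so it is not an ancestor of 0822d40.

No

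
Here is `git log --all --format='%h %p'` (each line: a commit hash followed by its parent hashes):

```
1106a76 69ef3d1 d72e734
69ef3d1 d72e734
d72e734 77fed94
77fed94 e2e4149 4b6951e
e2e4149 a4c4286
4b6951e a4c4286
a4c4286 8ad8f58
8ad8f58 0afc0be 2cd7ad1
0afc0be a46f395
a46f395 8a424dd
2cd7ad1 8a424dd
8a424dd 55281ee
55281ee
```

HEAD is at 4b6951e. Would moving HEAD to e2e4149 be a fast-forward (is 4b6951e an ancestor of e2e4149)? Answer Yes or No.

No

A fast-forward from 4b6951e to e2e4149 is possible iff 4b6951e is an ancestor of e2e4149.
Ancestors of e2e4149: {0afc0be, 2cd7ad1, 55281ee, 8a424dd, 8ad8f58, a46f395, a4c4286, e2e4149}.
4b6951e is not among them, so fast-forward is not possible.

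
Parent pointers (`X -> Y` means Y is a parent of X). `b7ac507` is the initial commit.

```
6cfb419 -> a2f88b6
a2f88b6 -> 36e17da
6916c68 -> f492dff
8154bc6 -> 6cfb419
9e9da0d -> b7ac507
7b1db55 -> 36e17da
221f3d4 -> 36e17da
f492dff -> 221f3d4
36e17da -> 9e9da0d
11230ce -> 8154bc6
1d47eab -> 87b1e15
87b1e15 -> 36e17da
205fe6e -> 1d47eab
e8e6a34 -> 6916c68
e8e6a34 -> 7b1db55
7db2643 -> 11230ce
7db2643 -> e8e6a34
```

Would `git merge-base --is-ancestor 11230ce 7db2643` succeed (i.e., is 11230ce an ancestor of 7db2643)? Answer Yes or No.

Yes

Ancestors of 7db2643 (commits reachable by following parents): {11230ce, 221f3d4, 36e17da, 6916c68, 6cfb419, 7b1db55, 7db2643, 8154bc6, 9e9da0d, a2f88b6, b7ac507, e8e6a34, f492dff}.
11230ce is in that set, so it is an ancestor of 7db2643.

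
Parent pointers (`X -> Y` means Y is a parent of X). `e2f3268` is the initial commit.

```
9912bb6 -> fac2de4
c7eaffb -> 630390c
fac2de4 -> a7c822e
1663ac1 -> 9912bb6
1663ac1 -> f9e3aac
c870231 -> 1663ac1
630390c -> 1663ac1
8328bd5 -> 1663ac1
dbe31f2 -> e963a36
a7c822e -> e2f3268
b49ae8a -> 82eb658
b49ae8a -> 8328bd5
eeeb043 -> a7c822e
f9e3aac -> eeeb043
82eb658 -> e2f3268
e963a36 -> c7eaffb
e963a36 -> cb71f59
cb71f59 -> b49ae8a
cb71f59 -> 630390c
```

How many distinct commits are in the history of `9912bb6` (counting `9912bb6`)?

Walking parent pointers from 9912bb6: reachable set = {9912bb6, a7c822e, e2f3268, fac2de4}.
That is 4 commits.

4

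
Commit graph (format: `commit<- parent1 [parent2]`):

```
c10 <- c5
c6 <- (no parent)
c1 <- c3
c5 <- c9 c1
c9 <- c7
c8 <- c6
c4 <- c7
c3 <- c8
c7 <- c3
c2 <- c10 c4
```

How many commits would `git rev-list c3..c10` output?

Reachable from c10: {c1, c10, c3, c5, c6, c7, c8, c9}.
Reachable from c3: {c3, c6, c8}.
In c10's history but not c3's: {c1, c10, c5, c7, c9} — 5 commits.

5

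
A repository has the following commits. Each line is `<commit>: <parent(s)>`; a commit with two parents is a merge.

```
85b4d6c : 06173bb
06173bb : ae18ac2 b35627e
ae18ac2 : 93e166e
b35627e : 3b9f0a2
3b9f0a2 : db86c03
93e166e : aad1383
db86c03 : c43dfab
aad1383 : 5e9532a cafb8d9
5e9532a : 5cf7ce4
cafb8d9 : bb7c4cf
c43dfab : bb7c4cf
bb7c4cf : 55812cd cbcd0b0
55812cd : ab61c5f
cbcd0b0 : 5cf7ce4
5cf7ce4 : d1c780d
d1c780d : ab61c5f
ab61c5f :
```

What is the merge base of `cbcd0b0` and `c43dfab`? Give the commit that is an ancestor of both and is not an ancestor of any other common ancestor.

Ancestors of cbcd0b0: {5cf7ce4, ab61c5f, cbcd0b0, d1c780d}.
Ancestors of c43dfab: {55812cd, 5cf7ce4, ab61c5f, bb7c4cf, c43dfab, cbcd0b0, d1c780d}.
Common ancestors: {5cf7ce4, ab61c5f, cbcd0b0, d1c780d}.
Among these, cbcd0b0 is not an ancestor of any other common ancestor — it is the merge base.

cbcd0b0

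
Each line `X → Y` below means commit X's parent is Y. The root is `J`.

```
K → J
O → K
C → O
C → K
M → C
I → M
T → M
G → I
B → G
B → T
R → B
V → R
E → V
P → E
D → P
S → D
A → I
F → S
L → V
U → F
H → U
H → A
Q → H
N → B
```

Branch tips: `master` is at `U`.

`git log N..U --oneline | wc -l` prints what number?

Reachable from U: {B, C, D, E, F, G, I, J, K, M, O, P, R, S, T, U, V}.
Reachable from N: {B, C, G, I, J, K, M, N, O, T}.
In U's history but not N's: {D, E, F, P, R, S, U, V} — 8 commits.

8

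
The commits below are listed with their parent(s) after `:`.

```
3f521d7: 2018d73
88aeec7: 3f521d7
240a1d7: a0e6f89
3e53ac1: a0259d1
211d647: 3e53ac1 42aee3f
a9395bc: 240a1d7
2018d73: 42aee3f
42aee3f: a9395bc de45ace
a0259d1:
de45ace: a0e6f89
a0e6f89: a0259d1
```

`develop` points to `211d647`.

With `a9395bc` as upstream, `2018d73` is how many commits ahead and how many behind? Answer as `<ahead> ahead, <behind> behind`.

Reachable from 2018d73: {2018d73, 240a1d7, 42aee3f, a0259d1, a0e6f89, a9395bc, de45ace}.
Reachable from a9395bc: {240a1d7, a0259d1, a0e6f89, a9395bc}.
Only in 2018d73's history (ahead): {2018d73, 42aee3f, de45ace} — 3.
Only in a9395bc's history (behind): {} — 0.

3 ahead, 0 behind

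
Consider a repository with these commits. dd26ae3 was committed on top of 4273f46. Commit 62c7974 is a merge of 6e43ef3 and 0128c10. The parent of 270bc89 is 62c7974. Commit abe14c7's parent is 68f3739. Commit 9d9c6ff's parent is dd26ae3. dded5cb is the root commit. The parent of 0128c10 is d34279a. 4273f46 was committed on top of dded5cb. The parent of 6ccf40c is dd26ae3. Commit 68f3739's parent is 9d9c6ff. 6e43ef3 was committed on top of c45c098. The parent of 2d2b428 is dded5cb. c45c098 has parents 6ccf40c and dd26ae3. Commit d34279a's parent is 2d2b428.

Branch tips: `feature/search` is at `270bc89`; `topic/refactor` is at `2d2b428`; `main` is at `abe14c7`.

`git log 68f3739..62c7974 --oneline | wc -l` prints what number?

Reachable from 62c7974: {0128c10, 2d2b428, 4273f46, 62c7974, 6ccf40c, 6e43ef3, c45c098, d34279a, dd26ae3, dded5cb}.
Reachable from 68f3739: {4273f46, 68f3739, 9d9c6ff, dd26ae3, dded5cb}.
In 62c7974's history but not 68f3739's: {0128c10, 2d2b428, 62c7974, 6ccf40c, 6e43ef3, c45c098, d34279a} — 7 commits.

7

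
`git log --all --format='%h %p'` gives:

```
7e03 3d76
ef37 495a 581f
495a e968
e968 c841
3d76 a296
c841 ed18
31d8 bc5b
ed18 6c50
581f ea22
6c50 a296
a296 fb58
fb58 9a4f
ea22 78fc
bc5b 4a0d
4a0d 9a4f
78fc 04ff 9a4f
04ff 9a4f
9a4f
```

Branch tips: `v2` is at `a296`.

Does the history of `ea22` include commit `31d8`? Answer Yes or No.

No

Ancestors of ea22: {04ff, 78fc, 9a4f, ea22}.
31d8 is not in that set, so it is not an ancestor of ea22.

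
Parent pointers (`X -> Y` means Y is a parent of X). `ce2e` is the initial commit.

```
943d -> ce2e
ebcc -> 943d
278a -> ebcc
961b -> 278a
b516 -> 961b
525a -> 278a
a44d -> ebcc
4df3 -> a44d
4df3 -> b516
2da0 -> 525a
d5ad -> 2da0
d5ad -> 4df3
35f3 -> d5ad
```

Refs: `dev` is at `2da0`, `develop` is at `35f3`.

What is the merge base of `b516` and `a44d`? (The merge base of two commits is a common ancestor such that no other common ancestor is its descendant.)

Ancestors of b516: {278a, 943d, 961b, b516, ce2e, ebcc}.
Ancestors of a44d: {943d, a44d, ce2e, ebcc}.
Common ancestors: {943d, ce2e, ebcc}.
Among these, ebcc is not an ancestor of any other common ancestor — it is the merge base.

ebcc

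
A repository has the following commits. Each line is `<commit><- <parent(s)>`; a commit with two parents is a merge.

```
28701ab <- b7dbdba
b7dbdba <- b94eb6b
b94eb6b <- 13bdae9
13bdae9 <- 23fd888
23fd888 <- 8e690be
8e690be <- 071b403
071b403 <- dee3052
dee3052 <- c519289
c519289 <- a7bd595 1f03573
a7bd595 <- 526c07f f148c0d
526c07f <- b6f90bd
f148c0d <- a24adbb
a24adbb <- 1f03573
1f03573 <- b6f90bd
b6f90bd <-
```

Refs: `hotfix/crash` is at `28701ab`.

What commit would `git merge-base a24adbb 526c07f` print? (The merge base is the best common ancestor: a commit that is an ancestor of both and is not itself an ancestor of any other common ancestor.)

Ancestors of a24adbb: {1f03573, a24adbb, b6f90bd}.
Ancestors of 526c07f: {526c07f, b6f90bd}.
Common ancestors: {b6f90bd}.
The only common ancestor is b6f90bd, so it is the merge base.

b6f90bd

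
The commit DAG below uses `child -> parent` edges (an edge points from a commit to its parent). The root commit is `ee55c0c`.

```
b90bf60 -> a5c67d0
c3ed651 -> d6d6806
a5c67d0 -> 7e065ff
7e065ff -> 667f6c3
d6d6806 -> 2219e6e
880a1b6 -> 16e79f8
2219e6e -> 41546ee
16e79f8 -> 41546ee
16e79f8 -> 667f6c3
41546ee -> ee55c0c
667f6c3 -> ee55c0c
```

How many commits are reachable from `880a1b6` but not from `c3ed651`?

3

Reachable from 880a1b6: {16e79f8, 41546ee, 667f6c3, 880a1b6, ee55c0c}.
Reachable from c3ed651: {2219e6e, 41546ee, c3ed651, d6d6806, ee55c0c}.
In 880a1b6's history but not c3ed651's: {16e79f8, 667f6c3, 880a1b6} — 3 commits.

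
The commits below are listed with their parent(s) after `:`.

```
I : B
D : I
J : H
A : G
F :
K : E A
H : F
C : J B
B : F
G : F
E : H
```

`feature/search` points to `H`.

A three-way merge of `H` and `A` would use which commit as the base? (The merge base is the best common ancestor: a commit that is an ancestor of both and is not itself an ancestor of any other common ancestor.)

F

Ancestors of H: {F, H}.
Ancestors of A: {A, F, G}.
Common ancestors: {F}.
The only common ancestor is F, so it is the merge base.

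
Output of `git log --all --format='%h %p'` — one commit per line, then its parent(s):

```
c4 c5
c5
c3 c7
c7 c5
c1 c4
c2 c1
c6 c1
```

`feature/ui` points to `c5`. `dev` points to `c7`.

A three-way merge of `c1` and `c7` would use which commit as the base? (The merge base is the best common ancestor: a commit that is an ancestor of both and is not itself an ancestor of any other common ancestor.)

Ancestors of c1: {c1, c4, c5}.
Ancestors of c7: {c5, c7}.
Common ancestors: {c5}.
The only common ancestor is c5, so it is the merge base.

c5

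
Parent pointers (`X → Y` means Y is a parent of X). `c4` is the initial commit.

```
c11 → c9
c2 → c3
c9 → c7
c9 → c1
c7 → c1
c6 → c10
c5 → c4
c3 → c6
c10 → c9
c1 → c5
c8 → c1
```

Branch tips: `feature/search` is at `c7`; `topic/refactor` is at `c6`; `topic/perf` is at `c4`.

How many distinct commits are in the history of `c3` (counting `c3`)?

Walking parent pointers from c3: reachable set = {c1, c10, c3, c4, c5, c6, c7, c9}.
That is 8 commits.

8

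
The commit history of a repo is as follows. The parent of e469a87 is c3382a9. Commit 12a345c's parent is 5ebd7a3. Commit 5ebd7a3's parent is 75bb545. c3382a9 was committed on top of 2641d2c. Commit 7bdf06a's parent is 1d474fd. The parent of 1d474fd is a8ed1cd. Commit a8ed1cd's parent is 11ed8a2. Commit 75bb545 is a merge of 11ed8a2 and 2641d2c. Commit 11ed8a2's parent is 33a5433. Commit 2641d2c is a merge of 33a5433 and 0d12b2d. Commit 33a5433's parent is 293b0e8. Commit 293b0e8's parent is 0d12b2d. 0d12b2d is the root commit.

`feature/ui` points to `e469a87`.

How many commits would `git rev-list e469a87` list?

6

Walking parent pointers from e469a87: reachable set = {0d12b2d, 2641d2c, 293b0e8, 33a5433, c3382a9, e469a87}.
That is 6 commits.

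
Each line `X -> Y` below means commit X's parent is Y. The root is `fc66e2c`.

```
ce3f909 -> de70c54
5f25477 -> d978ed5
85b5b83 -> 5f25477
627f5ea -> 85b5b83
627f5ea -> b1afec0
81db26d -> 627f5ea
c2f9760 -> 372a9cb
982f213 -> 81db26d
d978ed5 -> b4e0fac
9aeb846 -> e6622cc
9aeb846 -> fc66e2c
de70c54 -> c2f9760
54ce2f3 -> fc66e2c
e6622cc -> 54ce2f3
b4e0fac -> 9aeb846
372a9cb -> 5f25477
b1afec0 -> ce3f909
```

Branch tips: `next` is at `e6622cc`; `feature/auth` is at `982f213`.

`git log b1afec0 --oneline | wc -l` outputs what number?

Walking parent pointers from b1afec0: reachable set = {372a9cb, 54ce2f3, 5f25477, 9aeb846, b1afec0, b4e0fac, c2f9760, ce3f909, d978ed5, de70c54, e6622cc, fc66e2c}.
That is 12 commits.

12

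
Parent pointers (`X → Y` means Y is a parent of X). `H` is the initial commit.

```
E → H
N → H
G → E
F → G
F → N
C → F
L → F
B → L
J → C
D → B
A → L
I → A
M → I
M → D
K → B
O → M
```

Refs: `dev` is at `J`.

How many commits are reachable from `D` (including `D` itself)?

8

Walking parent pointers from D: reachable set = {B, D, E, F, G, H, L, N}.
That is 8 commits.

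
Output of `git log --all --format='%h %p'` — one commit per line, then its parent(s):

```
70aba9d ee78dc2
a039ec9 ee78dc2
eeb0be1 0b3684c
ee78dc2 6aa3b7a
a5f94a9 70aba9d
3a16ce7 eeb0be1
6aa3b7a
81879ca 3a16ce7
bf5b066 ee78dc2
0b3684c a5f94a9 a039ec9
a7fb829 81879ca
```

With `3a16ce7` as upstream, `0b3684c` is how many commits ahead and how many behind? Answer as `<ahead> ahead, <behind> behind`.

0 ahead, 2 behind

Reachable from 0b3684c: {0b3684c, 6aa3b7a, 70aba9d, a039ec9, a5f94a9, ee78dc2}.
Reachable from 3a16ce7: {0b3684c, 3a16ce7, 6aa3b7a, 70aba9d, a039ec9, a5f94a9, ee78dc2, eeb0be1}.
Only in 0b3684c's history (ahead): {} — 0.
Only in 3a16ce7's history (behind): {3a16ce7, eeb0be1} — 2.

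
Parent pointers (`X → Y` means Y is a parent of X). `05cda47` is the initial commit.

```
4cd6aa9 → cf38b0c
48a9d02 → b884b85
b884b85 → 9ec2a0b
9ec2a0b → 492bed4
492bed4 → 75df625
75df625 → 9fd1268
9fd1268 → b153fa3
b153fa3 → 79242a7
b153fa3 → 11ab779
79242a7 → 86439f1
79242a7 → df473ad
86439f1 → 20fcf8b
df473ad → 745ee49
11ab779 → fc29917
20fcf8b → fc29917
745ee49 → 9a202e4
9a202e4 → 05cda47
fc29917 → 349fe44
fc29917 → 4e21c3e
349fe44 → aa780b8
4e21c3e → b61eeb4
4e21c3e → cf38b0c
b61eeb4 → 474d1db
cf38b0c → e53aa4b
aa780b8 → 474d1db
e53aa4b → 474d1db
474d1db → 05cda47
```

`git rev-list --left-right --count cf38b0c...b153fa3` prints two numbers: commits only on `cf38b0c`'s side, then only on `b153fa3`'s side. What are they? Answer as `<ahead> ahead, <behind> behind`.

Reachable from cf38b0c: {05cda47, 474d1db, cf38b0c, e53aa4b}.
Reachable from b153fa3: {05cda47, 11ab779, 20fcf8b, 349fe44, 474d1db, 4e21c3e, 745ee49, 79242a7, 86439f1, 9a202e4, aa780b8, b153fa3, b61eeb4, cf38b0c, df473ad, e53aa4b, fc29917}.
Only in cf38b0c's history (ahead): {} — 0.
Only in b153fa3's history (behind): {11ab779, 20fcf8b, 349fe44, 4e21c3e, 745ee49, 79242a7, 86439f1, 9a202e4, aa780b8, b153fa3, b61eeb4, df473ad, fc29917} — 13.

0 ahead, 13 behind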